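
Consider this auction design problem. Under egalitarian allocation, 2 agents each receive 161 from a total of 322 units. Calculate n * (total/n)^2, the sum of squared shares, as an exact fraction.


Step 1: Each agent's share = 322/2 = 161
Step 2: Square of each share = (161)^2 = 25921
Step 3: Sum of squares = 2 * 25921 = 51842

51842


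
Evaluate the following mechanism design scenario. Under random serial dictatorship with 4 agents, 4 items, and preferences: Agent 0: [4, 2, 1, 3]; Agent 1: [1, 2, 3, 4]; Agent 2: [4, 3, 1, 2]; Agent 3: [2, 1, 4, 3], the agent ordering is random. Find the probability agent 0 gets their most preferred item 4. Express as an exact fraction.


Step 1: Agent 0 wants item 4
Step 2: There are 24 possible orderings of agents
Step 3: In 12 orderings, agent 0 gets item 4
Step 4: Probability = 12/24 = 1/2

1/2


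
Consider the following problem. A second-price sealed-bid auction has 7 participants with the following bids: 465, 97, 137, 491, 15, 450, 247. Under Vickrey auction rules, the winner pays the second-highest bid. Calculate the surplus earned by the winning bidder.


Step 1: Sort bids in descending order: 491, 465, 450, 247, 137, 97, 15
Step 2: The winning bid is the highest: 491
Step 3: The payment equals the second-highest bid: 465
Step 4: Surplus = winner's bid - payment = 491 - 465 = 26

26


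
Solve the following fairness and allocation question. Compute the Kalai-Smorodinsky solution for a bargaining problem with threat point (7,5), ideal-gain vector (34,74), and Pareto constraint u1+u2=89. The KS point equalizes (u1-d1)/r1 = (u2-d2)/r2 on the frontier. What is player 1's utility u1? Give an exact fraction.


Step 1: At the KS point, (u1-d1)/r1 = (u2-d2)/r2 = t and u1+u2 = 89
Step 2: u1 = d1 + r1*t and u2 = d2 + r2*t, so (d1 + r1*t) + (d2 + r2*t) = 89
Step 3: t = (89 - 7 - 5)/(34 + 74) = 77/108
Step 4: u1 = d1 + r1*t = 7 + 34 * 77/108 = 1687/54
Step 5: (Check: u2 = d2 + r2*t = 3119/54; u1+u2 = 1687/54 + 3119/54 = 89, on the frontier.)

1687/54


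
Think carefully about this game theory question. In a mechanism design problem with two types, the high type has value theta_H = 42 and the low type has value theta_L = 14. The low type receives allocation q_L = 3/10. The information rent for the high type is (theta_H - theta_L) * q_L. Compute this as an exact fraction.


Step 1: theta_H - theta_L = 42 - 14 = 28
Step 2: Information rent = (theta_H - theta_L) * q_L
Step 3: = 28 * 3/10
Step 4: = 42/5

42/5


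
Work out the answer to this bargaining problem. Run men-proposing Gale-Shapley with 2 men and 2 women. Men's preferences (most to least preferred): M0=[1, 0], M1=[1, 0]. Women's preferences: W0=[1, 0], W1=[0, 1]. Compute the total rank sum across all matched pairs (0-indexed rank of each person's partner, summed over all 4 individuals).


Step 1: Run Gale-Shapley (men propose, women hold best offer):
  M0 proposes to W1; she accepts
  M1 proposes to W1; rejected
  M1 proposes to W0; she accepts
Step 2: Final matching: W0-M1, W1-M0
Step 3: 0-indexed ranks (man's rank of his match, then woman's): 1 + 0 + 0 + 0
Step 4: Total rank sum = 1

1


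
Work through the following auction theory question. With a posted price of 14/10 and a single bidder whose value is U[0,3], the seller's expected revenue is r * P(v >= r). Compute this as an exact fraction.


Step 1: Posted price r = 7/5, value support [0,3]
Step 2: P(v >= r) = (3 - 7/5)/3 = 8/15
Step 3: Expected revenue = r * P(v >= r) = 7/5 * 8/15
Step 4: Revenue = 56/75

56/75


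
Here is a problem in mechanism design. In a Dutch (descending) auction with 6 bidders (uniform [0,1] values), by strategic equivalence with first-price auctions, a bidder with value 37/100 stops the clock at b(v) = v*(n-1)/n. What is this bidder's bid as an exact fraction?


Step 1: Dutch auctions are strategically equivalent to first-price auctions
Step 2: The equilibrium bid is b(v) = v*(n-1)/n
Step 3: b = 37/100 * 5/6
Step 4: b = 37/120

37/120


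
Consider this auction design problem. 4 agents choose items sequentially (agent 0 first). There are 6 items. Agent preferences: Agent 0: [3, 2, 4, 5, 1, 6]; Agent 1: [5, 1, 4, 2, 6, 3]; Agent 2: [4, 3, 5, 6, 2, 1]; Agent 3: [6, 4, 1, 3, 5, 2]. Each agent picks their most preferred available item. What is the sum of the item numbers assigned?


Step 1: Agent 0 picks item 3
Step 2: Agent 1 picks item 5
Step 3: Agent 2 picks item 4
Step 4: Agent 3 picks item 6
Step 5: Sum = 3 + 5 + 4 + 6 = 18

18


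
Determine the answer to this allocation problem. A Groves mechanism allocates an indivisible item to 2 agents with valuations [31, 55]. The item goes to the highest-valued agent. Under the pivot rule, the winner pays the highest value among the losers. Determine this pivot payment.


Step 1: The efficient winner is agent 1 with value 55
Step 2: Other agents' values: [31]
Step 3: Pivot payment = max(others) = 31
Step 4: The winner pays 31

31


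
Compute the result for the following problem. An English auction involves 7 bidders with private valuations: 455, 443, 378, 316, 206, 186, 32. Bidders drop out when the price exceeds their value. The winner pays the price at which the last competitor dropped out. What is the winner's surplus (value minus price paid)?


Step 1: Identify the highest value: 455
Step 2: Identify the second-highest value: 443
Step 3: The final price = second-highest value = 443
Step 4: Surplus = 455 - 443 = 12

12


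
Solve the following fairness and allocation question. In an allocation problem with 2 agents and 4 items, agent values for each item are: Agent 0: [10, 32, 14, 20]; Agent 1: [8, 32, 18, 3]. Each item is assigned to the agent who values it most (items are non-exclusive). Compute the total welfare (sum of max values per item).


Step 1: For each item, find the maximum value among all agents.
Step 2: Item 0 -> Agent 0 (value 10)
Step 3: Item 1 -> Agent 0 (value 32)
Step 4: Item 2 -> Agent 1 (value 18)
Step 5: Item 3 -> Agent 0 (value 20)
Step 6: Total welfare = 10 + 32 + 18 + 20 = 80

80


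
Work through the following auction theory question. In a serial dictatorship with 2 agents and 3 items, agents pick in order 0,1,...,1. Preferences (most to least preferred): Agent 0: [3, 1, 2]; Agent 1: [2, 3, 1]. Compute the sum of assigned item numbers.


Step 1: Agent 0 picks item 3
Step 2: Agent 1 picks item 2
Step 3: Sum = 3 + 2 = 5

5


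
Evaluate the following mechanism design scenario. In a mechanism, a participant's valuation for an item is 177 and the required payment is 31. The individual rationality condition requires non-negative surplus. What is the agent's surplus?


Step 1: Surplus = value - payment = 177 - 31 = 146
Step 2: IR is satisfied (surplus >= 0)

146


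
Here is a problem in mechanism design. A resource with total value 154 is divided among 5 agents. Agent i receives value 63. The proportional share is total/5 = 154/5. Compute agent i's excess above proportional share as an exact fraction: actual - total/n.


Step 1: Proportional share = 154/5
Step 2: Agent's actual allocation = 63
Step 3: Excess = 63 - 154/5 = 161/5

161/5


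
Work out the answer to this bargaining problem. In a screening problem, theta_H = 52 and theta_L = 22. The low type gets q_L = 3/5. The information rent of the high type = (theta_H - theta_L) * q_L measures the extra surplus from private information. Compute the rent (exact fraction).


Step 1: theta_H - theta_L = 52 - 22 = 30
Step 2: Information rent = (theta_H - theta_L) * q_L
Step 3: = 30 * 3/5
Step 4: = 18

18


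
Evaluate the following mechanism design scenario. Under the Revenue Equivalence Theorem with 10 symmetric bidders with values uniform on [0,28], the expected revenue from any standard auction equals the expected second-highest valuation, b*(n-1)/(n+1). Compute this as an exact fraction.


Step 1: By Revenue Equivalence, expected revenue = b*(n-1)/(n+1)
Step 2: Substituting n = 10, b = 28
Step 3: Revenue = 28*(10-1)/(10+1) = 28*9/11
Step 4: Revenue = 252/11

252/11


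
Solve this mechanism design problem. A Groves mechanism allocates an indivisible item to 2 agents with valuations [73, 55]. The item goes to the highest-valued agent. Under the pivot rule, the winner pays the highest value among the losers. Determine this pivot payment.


Step 1: The efficient winner is agent 0 with value 73
Step 2: Other agents' values: [55]
Step 3: Pivot payment = max(others) = 55
Step 4: The winner pays 55

55


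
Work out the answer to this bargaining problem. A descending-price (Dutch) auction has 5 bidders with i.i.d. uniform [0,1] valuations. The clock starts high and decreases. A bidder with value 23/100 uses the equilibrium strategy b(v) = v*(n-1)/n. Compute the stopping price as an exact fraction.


Step 1: Dutch auctions are strategically equivalent to first-price auctions
Step 2: The equilibrium bid is b(v) = v*(n-1)/n
Step 3: b = 23/100 * 4/5
Step 4: b = 23/125

23/125


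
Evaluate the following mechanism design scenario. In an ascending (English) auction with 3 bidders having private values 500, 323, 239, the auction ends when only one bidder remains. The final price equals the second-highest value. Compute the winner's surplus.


Step 1: Identify the highest value: 500
Step 2: Identify the second-highest value: 323
Step 3: The final price = second-highest value = 323
Step 4: Surplus = 500 - 323 = 177

177


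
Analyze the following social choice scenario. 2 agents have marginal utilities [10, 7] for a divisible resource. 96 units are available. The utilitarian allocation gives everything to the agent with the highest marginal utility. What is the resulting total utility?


Step 1: The marginal utilities are [10, 7]
Step 2: The highest marginal utility is 10
Step 3: All 96 units go to that agent
Step 4: Total utility = 10 * 96 = 960

960


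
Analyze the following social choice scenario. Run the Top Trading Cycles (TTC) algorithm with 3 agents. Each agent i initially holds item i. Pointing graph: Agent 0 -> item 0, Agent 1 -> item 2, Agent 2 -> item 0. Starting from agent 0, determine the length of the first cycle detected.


Step 1: Trace the pointer graph from agent 0: 0 -> 0
Step 2: A cycle is detected when we revisit agent 0
Step 3: The cycle is: 0 -> 0
Step 4: Cycle length = 1

1


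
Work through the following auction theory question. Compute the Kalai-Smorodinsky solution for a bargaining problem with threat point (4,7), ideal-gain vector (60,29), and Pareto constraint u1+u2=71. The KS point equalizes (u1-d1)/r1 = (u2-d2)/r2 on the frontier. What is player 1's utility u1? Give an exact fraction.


Step 1: At the KS point, (u1-d1)/r1 = (u2-d2)/r2 = t and u1+u2 = 71
Step 2: u1 = d1 + r1*t and u2 = d2 + r2*t, so (d1 + r1*t) + (d2 + r2*t) = 71
Step 3: t = (71 - 4 - 7)/(60 + 29) = 60/89
Step 4: u1 = d1 + r1*t = 4 + 60 * 60/89 = 3956/89
Step 5: (Check: u2 = d2 + r2*t = 2363/89; u1+u2 = 3956/89 + 2363/89 = 71, on the frontier.)

3956/89


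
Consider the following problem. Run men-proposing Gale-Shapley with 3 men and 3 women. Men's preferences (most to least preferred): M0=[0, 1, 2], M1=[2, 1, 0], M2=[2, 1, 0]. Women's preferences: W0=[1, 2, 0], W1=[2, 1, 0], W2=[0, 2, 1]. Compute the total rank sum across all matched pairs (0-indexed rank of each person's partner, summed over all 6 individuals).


Step 1: Run Gale-Shapley (men propose, women hold best offer):
  M0 proposes to W0; she accepts
  M1 proposes to W2; she accepts
  M2 proposes to W2; she switches from M1
  M1 proposes to W1; she accepts
Step 2: Final matching: W0-M0, W1-M1, W2-M2
Step 3: 0-indexed ranks (man's rank of his match, then woman's): 0 + 2 + 1 + 1 + 0 + 1
Step 4: Total rank sum = 5

5


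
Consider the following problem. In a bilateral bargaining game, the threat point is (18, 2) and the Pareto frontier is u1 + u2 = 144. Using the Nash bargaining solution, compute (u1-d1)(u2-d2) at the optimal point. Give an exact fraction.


Step 1: The Nash solution splits surplus symmetrically above the disagreement point
Step 2: u1 = (total + d1 - d2)/2 = (144 + 18 - 2)/2 = 80
Step 3: u2 = (total - d1 + d2)/2 = (144 - 18 + 2)/2 = 64
Step 4: Nash product = (80 - 18) * (64 - 2)
Step 5: = 62 * 62 = 3844

3844


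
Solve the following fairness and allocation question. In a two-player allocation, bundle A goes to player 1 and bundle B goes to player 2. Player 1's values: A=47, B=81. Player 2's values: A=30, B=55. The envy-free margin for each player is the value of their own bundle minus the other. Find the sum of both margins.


Step 1: Player 1's margin = v1(A) - v1(B) = 47 - 81 = -34
Step 2: Player 2's margin = v2(B) - v2(A) = 55 - 30 = 25
Step 3: Total margin = -34 + 25 = -9

-9


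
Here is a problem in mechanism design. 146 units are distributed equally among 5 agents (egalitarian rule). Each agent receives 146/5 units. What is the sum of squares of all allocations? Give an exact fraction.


Step 1: Each agent's share = 146/5
Step 2: Square of each share = (146/5)^2 = 21316/25
Step 3: Sum of squares = 5 * 21316/25 = 21316/5

21316/5


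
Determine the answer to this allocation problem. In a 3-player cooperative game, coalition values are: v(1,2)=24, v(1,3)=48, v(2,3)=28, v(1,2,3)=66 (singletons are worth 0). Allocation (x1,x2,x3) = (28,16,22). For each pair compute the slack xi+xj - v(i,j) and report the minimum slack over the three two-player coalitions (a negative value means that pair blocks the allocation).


Step 1: Slack for coalition (1,2): x1+x2 - v12 = 44 - 24 = 20
Step 2: Slack for coalition (1,3): x1+x3 - v13 = 50 - 48 = 2
Step 3: Slack for coalition (2,3): x2+x3 - v23 = 38 - 28 = 10
Step 4: Minimum slack = min(20, 2, 10) = 2, attained by (1,3); no pair can gain by deviating, so the allocation is in the core

2


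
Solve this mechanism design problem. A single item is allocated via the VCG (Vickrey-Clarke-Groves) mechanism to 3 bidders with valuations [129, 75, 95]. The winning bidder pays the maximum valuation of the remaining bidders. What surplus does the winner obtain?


Step 1: The winner is the agent with the highest value: agent 0 with value 129
Step 2: Values of other agents: [75, 95]
Step 3: VCG payment = max of others' values = 95
Step 4: Surplus = 129 - 95 = 34

34


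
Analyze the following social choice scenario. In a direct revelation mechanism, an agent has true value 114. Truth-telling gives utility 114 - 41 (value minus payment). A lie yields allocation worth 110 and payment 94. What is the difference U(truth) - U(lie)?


Step 1: U(truth) = value - payment = 114 - 41 = 73
Step 2: U(lie) = allocation - payment = 110 - 94 = 16
Step 3: IC gap = 73 - 16 = 57

57


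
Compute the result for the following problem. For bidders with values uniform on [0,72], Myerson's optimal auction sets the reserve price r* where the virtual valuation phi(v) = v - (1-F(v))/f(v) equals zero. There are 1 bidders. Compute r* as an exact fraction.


Step 1: For U[0,72], F(v) = v/72 and f(v) = 1/72
Step 2: phi(v) = v - (1 - v/72)/(1/72) = v - (72 - v) = 2v - 72
Step 3: Set phi(r*) = 0: 2r* - 72 = 0
Step 4: r* = 72/2 = 36 (the number of bidders n = 1 does not enter)

36


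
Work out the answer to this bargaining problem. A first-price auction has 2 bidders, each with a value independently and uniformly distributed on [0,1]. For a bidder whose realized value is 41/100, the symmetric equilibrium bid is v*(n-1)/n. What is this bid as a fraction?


Step 1: The symmetric BNE bidding function is b(v) = v * (n-1) / n
Step 2: Substitute v = 41/100 and n = 2
Step 3: b = 41/100 * 1/2
Step 4: b = 41/200

41/200


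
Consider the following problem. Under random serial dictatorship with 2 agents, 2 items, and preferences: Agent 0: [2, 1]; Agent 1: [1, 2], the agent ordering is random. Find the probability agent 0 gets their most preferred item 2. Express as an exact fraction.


Step 1: Agent 0 wants item 2
Step 2: There are 2 possible orderings of agents
Step 3: In 2 orderings, agent 0 gets item 2
Step 4: Probability = 2/2 = 1

1


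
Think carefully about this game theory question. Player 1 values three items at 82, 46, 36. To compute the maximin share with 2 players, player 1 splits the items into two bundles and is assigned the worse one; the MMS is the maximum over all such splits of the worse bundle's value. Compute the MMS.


Step 1: Item values = 82, 46, 36
Step 2: Enumerate all 2-bundle partitions and take the smaller bundle:
  Partition 1: {82} vs {46,36} -> bundles 82, 82; min = 82
  Partition 2: {46} vs {82,36} -> bundles 46, 118; min = 46
  Partition 3: {36} vs {82,46} -> bundles 36, 128; min = 36
Step 3: MMS = max(82, 46, 36) = 82

82


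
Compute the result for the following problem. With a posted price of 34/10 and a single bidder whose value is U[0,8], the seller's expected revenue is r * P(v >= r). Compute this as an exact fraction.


Step 1: Posted price r = 17/5, value support [0,8]
Step 2: P(v >= r) = (8 - 17/5)/8 = 23/40
Step 3: Expected revenue = r * P(v >= r) = 17/5 * 23/40
Step 4: Revenue = 391/200

391/200


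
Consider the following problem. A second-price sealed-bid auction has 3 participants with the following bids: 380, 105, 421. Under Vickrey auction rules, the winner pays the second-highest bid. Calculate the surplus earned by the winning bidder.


Step 1: Sort bids in descending order: 421, 380, 105
Step 2: The winning bid is the highest: 421
Step 3: The payment equals the second-highest bid: 380
Step 4: Surplus = winner's bid - payment = 421 - 380 = 41

41


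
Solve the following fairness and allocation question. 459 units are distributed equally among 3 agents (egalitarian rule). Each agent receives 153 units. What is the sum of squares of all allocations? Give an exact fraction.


Step 1: Each agent's share = 459/3 = 153
Step 2: Square of each share = (153)^2 = 23409
Step 3: Sum of squares = 3 * 23409 = 70227

70227


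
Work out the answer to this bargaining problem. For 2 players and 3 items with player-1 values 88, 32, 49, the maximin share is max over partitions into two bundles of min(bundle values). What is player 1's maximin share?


Step 1: Item values = 88, 32, 49
Step 2: Enumerate all 2-bundle partitions and take the smaller bundle:
  Partition 1: {88} vs {32,49} -> bundles 88, 81; min = 81
  Partition 2: {32} vs {88,49} -> bundles 32, 137; min = 32
  Partition 3: {49} vs {88,32} -> bundles 49, 120; min = 49
Step 3: MMS = max(81, 32, 49) = 81

81


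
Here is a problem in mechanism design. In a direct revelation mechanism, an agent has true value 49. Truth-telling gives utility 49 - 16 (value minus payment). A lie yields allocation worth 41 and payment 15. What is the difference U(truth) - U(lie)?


Step 1: U(truth) = value - payment = 49 - 16 = 33
Step 2: U(lie) = allocation - payment = 41 - 15 = 26
Step 3: IC gap = 33 - 26 = 7

7


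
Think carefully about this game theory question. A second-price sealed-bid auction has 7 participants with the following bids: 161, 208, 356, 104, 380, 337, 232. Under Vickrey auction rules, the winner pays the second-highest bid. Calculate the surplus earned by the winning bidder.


Step 1: Sort bids in descending order: 380, 356, 337, 232, 208, 161, 104
Step 2: The winning bid is the highest: 380
Step 3: The payment equals the second-highest bid: 356
Step 4: Surplus = winner's bid - payment = 380 - 356 = 24

24


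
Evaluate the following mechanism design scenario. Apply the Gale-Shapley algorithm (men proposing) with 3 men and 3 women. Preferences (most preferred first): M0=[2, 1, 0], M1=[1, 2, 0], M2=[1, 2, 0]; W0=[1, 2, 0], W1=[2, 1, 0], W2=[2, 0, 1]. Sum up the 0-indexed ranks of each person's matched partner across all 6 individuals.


Step 1: Run Gale-Shapley (men propose, women hold best offer):
  M0 proposes to W2; she accepts
  M1 proposes to W1; she accepts
  M2 proposes to W1; she switches from M1
  M1 proposes to W2; rejected
  M1 proposes to W0; she accepts
Step 2: Final matching: W0-M1, W1-M2, W2-M0
Step 3: 0-indexed ranks (man's rank of his match, then woman's): 2 + 0 + 0 + 0 + 0 + 1
Step 4: Total rank sum = 3

3


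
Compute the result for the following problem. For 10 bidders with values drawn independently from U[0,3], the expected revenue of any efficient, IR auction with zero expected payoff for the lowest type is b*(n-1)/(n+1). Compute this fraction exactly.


Step 1: By Revenue Equivalence, expected revenue = b*(n-1)/(n+1)
Step 2: Substituting n = 10, b = 3
Step 3: Revenue = 3*(10-1)/(10+1) = 3*9/11
Step 4: Revenue = 27/11

27/11


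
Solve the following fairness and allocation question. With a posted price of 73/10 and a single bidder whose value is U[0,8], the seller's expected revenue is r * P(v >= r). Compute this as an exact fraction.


Step 1: Posted price r = 73/10, value support [0,8]
Step 2: P(v >= r) = (8 - 73/10)/8 = 7/80
Step 3: Expected revenue = r * P(v >= r) = 73/10 * 7/80
Step 4: Revenue = 511/800

511/800


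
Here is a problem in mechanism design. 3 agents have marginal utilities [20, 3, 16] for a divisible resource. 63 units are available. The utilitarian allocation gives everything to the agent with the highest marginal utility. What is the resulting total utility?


Step 1: The marginal utilities are [20, 3, 16]
Step 2: The highest marginal utility is 20
Step 3: All 63 units go to that agent
Step 4: Total utility = 20 * 63 = 1260

1260


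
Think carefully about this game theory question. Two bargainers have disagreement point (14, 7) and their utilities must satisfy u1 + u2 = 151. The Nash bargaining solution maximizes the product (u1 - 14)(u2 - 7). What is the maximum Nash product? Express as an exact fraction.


Step 1: The Nash solution splits surplus symmetrically above the disagreement point
Step 2: u1 = (total + d1 - d2)/2 = (151 + 14 - 7)/2 = 79
Step 3: u2 = (total - d1 + d2)/2 = (151 - 14 + 7)/2 = 72
Step 4: Nash product = (79 - 14) * (72 - 7)
Step 5: = 65 * 65 = 4225

4225


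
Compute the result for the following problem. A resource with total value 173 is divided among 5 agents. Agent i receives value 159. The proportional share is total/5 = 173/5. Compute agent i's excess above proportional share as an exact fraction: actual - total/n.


Step 1: Proportional share = 173/5
Step 2: Agent's actual allocation = 159
Step 3: Excess = 159 - 173/5 = 622/5

622/5


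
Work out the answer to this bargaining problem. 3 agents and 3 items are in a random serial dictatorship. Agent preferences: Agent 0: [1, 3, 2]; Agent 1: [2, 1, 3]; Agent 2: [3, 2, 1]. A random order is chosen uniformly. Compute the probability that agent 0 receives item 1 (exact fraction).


Step 1: Agent 0 wants item 1
Step 2: There are 6 possible orderings of agents
Step 3: In 6 orderings, agent 0 gets item 1
Step 4: Probability = 6/6 = 1

1


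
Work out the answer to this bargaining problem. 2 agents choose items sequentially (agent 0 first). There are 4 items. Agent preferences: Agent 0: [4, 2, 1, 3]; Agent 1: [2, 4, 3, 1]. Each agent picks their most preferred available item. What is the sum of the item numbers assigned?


Step 1: Agent 0 picks item 4
Step 2: Agent 1 picks item 2
Step 3: Sum = 4 + 2 = 6

6


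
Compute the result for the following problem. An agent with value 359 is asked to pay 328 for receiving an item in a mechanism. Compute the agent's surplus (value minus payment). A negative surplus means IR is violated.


Step 1: Surplus = value - payment = 359 - 328 = 31
Step 2: IR is satisfied (surplus >= 0)

31


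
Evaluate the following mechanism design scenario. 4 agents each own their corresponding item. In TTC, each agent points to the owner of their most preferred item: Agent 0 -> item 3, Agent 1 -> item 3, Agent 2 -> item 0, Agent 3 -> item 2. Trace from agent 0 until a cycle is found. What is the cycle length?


Step 1: Trace the pointer graph from agent 0: 0 -> 3 -> 2 -> 0
Step 2: A cycle is detected when we revisit agent 0
Step 3: The cycle is: 0 -> 3 -> 2 -> 0
Step 4: Cycle length = 3

3


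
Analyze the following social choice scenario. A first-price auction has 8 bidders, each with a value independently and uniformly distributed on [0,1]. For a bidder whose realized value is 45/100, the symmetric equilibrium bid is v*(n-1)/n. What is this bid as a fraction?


Step 1: The symmetric BNE bidding function is b(v) = v * (n-1) / n
Step 2: Substitute v = 9/20 and n = 8
Step 3: b = 9/20 * 7/8
Step 4: b = 63/160

63/160


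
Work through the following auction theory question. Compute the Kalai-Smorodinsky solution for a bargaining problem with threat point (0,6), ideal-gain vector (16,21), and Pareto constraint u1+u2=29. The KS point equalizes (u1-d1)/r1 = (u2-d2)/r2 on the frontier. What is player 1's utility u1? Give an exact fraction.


Step 1: At the KS point, (u1-d1)/r1 = (u2-d2)/r2 = t and u1+u2 = 29
Step 2: u1 = d1 + r1*t and u2 = d2 + r2*t, so (d1 + r1*t) + (d2 + r2*t) = 29
Step 3: t = (29 - 0 - 6)/(16 + 21) = 23/37
Step 4: u1 = d1 + r1*t = 0 + 16 * 23/37 = 368/37
Step 5: (Check: u2 = d2 + r2*t = 705/37; u1+u2 = 368/37 + 705/37 = 29, on the frontier.)

368/37


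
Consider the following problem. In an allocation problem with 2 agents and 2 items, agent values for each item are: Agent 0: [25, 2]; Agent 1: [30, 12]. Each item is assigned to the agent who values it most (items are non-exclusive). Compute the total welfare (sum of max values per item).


Step 1: For each item, find the maximum value among all agents.
Step 2: Item 0 -> Agent 1 (value 30)
Step 3: Item 1 -> Agent 1 (value 12)
Step 4: Total welfare = 30 + 12 = 42

42


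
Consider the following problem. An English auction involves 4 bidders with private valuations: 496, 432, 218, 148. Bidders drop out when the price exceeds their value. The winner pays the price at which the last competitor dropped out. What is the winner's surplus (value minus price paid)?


Step 1: Identify the highest value: 496
Step 2: Identify the second-highest value: 432
Step 3: The final price = second-highest value = 432
Step 4: Surplus = 496 - 432 = 64

64


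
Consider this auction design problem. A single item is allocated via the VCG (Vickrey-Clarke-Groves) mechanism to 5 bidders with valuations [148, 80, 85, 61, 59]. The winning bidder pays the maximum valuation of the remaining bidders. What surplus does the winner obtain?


Step 1: The winner is the agent with the highest value: agent 0 with value 148
Step 2: Values of other agents: [80, 85, 61, 59]
Step 3: VCG payment = max of others' values = 85
Step 4: Surplus = 148 - 85 = 63

63


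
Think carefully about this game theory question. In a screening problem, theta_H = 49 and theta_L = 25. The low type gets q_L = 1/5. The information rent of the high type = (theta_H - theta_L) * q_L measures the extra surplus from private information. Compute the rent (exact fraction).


Step 1: theta_H - theta_L = 49 - 25 = 24
Step 2: Information rent = (theta_H - theta_L) * q_L
Step 3: = 24 * 1/5
Step 4: = 24/5

24/5


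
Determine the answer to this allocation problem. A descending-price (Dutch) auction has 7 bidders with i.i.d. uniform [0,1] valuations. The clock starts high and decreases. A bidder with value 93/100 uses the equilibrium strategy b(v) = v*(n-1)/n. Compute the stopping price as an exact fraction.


Step 1: Dutch auctions are strategically equivalent to first-price auctions
Step 2: The equilibrium bid is b(v) = v*(n-1)/n
Step 3: b = 93/100 * 6/7
Step 4: b = 279/350

279/350


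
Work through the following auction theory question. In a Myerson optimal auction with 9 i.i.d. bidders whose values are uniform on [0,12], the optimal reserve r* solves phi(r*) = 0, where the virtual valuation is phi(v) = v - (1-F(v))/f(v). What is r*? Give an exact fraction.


Step 1: For U[0,12], F(v) = v/12 and f(v) = 1/12
Step 2: phi(v) = v - (1 - v/12)/(1/12) = v - (12 - v) = 2v - 12
Step 3: Set phi(r*) = 0: 2r* - 12 = 0
Step 4: r* = 12/2 = 6 (the number of bidders n = 9 does not enter)

6


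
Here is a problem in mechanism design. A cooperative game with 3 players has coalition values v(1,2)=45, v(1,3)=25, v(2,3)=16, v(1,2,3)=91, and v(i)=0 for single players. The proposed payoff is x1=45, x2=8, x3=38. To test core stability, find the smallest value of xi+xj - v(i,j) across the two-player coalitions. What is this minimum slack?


Step 1: Slack for coalition (1,2): x1+x2 - v12 = 53 - 45 = 8
Step 2: Slack for coalition (1,3): x1+x3 - v13 = 83 - 25 = 58
Step 3: Slack for coalition (2,3): x2+x3 - v23 = 46 - 16 = 30
Step 4: Minimum slack = min(8, 58, 30) = 8, attained by (1,2); no pair can gain by deviating, so the allocation is in the core

8


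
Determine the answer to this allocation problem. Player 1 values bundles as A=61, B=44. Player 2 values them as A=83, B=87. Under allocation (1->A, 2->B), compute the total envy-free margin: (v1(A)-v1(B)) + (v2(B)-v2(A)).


Step 1: Player 1's margin = v1(A) - v1(B) = 61 - 44 = 17
Step 2: Player 2's margin = v2(B) - v2(A) = 87 - 83 = 4
Step 3: Total margin = 17 + 4 = 21

21


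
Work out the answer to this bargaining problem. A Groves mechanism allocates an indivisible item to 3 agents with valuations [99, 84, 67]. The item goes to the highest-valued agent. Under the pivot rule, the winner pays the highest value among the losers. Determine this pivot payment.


Step 1: The efficient winner is agent 0 with value 99
Step 2: Other agents' values: [84, 67]
Step 3: Pivot payment = max(others) = 84
Step 4: The winner pays 84

84


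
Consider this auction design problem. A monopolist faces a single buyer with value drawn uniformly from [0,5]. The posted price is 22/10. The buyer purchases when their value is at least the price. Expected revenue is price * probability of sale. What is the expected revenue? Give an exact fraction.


Step 1: Posted price r = 11/5, value support [0,5]
Step 2: P(v >= r) = (5 - 11/5)/5 = 14/25
Step 3: Expected revenue = r * P(v >= r) = 11/5 * 14/25
Step 4: Revenue = 154/125

154/125


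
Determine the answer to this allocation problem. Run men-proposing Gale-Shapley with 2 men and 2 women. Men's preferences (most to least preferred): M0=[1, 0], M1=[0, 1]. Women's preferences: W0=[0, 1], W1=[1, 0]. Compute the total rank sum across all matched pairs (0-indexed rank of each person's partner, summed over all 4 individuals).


Step 1: Run Gale-Shapley (men propose, women hold best offer):
  M0 proposes to W1; she accepts
  M1 proposes to W0; she accepts
Step 2: Final matching: W0-M1, W1-M0
Step 3: 0-indexed ranks (man's rank of his match, then woman's): 0 + 1 + 0 + 1
Step 4: Total rank sum = 2

2


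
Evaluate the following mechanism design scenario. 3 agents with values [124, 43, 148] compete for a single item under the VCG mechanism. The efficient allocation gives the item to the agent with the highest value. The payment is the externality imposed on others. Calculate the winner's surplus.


Step 1: The winner is the agent with the highest value: agent 2 with value 148
Step 2: Values of other agents: [124, 43]
Step 3: VCG payment = max of others' values = 124
Step 4: Surplus = 148 - 124 = 24

24


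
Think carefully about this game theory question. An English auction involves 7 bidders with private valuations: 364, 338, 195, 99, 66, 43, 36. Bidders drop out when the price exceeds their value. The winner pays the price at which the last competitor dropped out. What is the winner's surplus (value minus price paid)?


Step 1: Identify the highest value: 364
Step 2: Identify the second-highest value: 338
Step 3: The final price = second-highest value = 338
Step 4: Surplus = 364 - 338 = 26

26


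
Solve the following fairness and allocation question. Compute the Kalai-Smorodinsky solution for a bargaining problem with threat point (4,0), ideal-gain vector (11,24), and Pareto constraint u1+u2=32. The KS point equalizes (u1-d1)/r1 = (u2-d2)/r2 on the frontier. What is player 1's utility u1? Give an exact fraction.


Step 1: At the KS point, (u1-d1)/r1 = (u2-d2)/r2 = t and u1+u2 = 32
Step 2: u1 = d1 + r1*t and u2 = d2 + r2*t, so (d1 + r1*t) + (d2 + r2*t) = 32
Step 3: t = (32 - 4 - 0)/(11 + 24) = 28/35 = 4/5
Step 4: u1 = d1 + r1*t = 4 + 11 * 4/5 = 64/5
Step 5: (Check: u2 = d2 + r2*t = 96/5; u1+u2 = 64/5 + 96/5 = 32, on the frontier.)

64/5


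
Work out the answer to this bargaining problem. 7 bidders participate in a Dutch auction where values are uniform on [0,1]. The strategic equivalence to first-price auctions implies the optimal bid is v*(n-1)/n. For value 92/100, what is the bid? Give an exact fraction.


Step 1: Dutch auctions are strategically equivalent to first-price auctions
Step 2: The equilibrium bid is b(v) = v*(n-1)/n
Step 3: b = 23/25 * 6/7
Step 4: b = 138/175

138/175


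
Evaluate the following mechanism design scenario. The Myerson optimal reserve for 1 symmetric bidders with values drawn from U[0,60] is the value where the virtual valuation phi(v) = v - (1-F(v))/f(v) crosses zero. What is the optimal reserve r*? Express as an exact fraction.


Step 1: For U[0,60], F(v) = v/60 and f(v) = 1/60
Step 2: phi(v) = v - (1 - v/60)/(1/60) = v - (60 - v) = 2v - 60
Step 3: Set phi(r*) = 0: 2r* - 60 = 0
Step 4: r* = 60/2 = 30 (the number of bidders n = 1 does not enter)

30


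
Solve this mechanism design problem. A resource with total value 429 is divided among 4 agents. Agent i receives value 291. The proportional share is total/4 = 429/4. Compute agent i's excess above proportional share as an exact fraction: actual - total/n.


Step 1: Proportional share = 429/4
Step 2: Agent's actual allocation = 291
Step 3: Excess = 291 - 429/4 = 735/4

735/4


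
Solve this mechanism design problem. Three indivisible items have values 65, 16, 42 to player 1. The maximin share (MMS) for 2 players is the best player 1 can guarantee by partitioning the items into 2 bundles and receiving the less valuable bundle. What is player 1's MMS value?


Step 1: Item values = 65, 16, 42
Step 2: Enumerate all 2-bundle partitions and take the smaller bundle:
  Partition 1: {65} vs {16,42} -> bundles 65, 58; min = 58
  Partition 2: {16} vs {65,42} -> bundles 16, 107; min = 16
  Partition 3: {42} vs {65,16} -> bundles 42, 81; min = 42
Step 3: MMS = max(58, 16, 42) = 58

58


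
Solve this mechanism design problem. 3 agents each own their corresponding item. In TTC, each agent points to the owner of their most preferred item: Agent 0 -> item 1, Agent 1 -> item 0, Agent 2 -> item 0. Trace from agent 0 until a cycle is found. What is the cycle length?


Step 1: Trace the pointer graph from agent 0: 0 -> 1 -> 0
Step 2: A cycle is detected when we revisit agent 0
Step 3: The cycle is: 0 -> 1 -> 0
Step 4: Cycle length = 2

2


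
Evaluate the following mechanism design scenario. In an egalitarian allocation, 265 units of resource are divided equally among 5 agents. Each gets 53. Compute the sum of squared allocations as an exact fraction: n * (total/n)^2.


Step 1: Each agent's share = 265/5 = 53
Step 2: Square of each share = (53)^2 = 2809
Step 3: Sum of squares = 5 * 2809 = 14045

14045


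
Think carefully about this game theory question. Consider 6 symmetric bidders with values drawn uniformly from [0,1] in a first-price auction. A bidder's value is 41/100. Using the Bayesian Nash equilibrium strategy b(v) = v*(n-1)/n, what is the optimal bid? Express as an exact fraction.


Step 1: The symmetric BNE bidding function is b(v) = v * (n-1) / n
Step 2: Substitute v = 41/100 and n = 6
Step 3: b = 41/100 * 5/6
Step 4: b = 41/120

41/120


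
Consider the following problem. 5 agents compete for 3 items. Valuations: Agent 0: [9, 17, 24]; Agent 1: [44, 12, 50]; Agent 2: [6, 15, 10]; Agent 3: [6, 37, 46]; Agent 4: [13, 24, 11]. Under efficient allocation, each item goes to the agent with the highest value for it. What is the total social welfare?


Step 1: For each item, find the maximum value among all agents.
Step 2: Item 0 -> Agent 1 (value 44)
Step 3: Item 1 -> Agent 3 (value 37)
Step 4: Item 2 -> Agent 1 (value 50)
Step 5: Total welfare = 44 + 37 + 50 = 131

131


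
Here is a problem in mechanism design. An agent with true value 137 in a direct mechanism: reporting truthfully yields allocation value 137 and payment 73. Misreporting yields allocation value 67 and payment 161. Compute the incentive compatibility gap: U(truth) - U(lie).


Step 1: U(truth) = value - payment = 137 - 73 = 64
Step 2: U(lie) = allocation - payment = 67 - 161 = -94
Step 3: IC gap = 64 - (-94) = 158

158


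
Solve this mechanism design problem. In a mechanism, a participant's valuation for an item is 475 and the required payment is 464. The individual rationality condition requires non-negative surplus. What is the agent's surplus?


Step 1: Surplus = value - payment = 475 - 464 = 11
Step 2: IR is satisfied (surplus >= 0)

11


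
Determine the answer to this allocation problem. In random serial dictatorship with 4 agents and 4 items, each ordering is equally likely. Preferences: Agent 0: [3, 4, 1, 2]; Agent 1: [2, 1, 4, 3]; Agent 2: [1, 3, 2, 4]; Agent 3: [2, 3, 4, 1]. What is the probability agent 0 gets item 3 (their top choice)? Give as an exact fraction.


Step 1: Agent 0 wants item 3
Step 2: There are 24 possible orderings of agents
Step 3: In 19 orderings, agent 0 gets item 3
Step 4: Probability = 19/24

19/24


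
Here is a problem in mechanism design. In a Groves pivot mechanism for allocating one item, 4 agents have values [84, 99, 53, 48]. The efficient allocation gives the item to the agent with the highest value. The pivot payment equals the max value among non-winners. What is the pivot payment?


Step 1: The efficient winner is agent 1 with value 99
Step 2: Other agents' values: [84, 53, 48]
Step 3: Pivot payment = max(others) = 84
Step 4: The winner pays 84

84


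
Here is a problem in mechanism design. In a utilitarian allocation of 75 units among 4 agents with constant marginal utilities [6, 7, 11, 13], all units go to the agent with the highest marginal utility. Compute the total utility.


Step 1: The marginal utilities are [6, 7, 11, 13]
Step 2: The highest marginal utility is 13
Step 3: All 75 units go to that agent
Step 4: Total utility = 13 * 75 = 975

975


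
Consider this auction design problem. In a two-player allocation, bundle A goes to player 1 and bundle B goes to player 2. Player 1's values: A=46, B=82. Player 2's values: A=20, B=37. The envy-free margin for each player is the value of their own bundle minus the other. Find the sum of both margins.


Step 1: Player 1's margin = v1(A) - v1(B) = 46 - 82 = -36
Step 2: Player 2's margin = v2(B) - v2(A) = 37 - 20 = 17
Step 3: Total margin = -36 + 17 = -19

-19


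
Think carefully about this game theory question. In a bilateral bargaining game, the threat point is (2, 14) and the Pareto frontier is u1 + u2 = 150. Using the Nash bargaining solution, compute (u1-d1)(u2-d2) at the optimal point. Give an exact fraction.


Step 1: The Nash solution splits surplus symmetrically above the disagreement point
Step 2: u1 = (total + d1 - d2)/2 = (150 + 2 - 14)/2 = 69
Step 3: u2 = (total - d1 + d2)/2 = (150 - 2 + 14)/2 = 81
Step 4: Nash product = (69 - 2) * (81 - 14)
Step 5: = 67 * 67 = 4489

4489


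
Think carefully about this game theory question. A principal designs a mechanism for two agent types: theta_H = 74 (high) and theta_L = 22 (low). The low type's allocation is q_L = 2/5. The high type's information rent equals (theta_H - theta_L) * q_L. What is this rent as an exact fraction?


Step 1: theta_H - theta_L = 74 - 22 = 52
Step 2: Information rent = (theta_H - theta_L) * q_L
Step 3: = 52 * 2/5
Step 4: = 104/5

104/5


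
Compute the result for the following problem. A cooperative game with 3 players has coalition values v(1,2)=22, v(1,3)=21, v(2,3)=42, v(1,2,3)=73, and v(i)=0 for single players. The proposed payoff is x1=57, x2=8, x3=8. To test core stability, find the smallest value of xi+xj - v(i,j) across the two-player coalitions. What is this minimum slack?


Step 1: Slack for coalition (1,2): x1+x2 - v12 = 65 - 22 = 43
Step 2: Slack for coalition (1,3): x1+x3 - v13 = 65 - 21 = 44
Step 3: Slack for coalition (2,3): x2+x3 - v23 = 16 - 42 = -26
Step 4: Minimum slack = min(43, 44, -26) = -26, attained by (2,3); coalition (2,3) can block (slack < 0), so the allocation is not in the core

-26
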